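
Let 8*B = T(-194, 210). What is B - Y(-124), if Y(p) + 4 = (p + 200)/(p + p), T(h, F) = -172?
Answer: -533/31 ≈ -17.194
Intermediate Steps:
Y(p) = -4 + (200 + p)/(2*p) (Y(p) = -4 + (p + 200)/(p + p) = -4 + (200 + p)/((2*p)) = -4 + (200 + p)*(1/(2*p)) = -4 + (200 + p)/(2*p))
B = -43/2 (B = (1/8)*(-172) = -43/2 ≈ -21.500)
B - Y(-124) = -43/2 - (-7/2 + 100/(-124)) = -43/2 - (-7/2 + 100*(-1/124)) = -43/2 - (-7/2 - 25/31) = -43/2 - 1*(-267/62) = -43/2 + 267/62 = -533/31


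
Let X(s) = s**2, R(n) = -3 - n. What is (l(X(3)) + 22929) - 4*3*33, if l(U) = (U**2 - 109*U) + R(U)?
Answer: 21621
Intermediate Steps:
l(U) = -3 + U**2 - 110*U (l(U) = (U**2 - 109*U) + (-3 - U) = -3 + U**2 - 110*U)
(l(X(3)) + 22929) - 4*3*33 = ((-3 + (3**2)**2 - 110*3**2) + 22929) - 4*3*33 = ((-3 + 9**2 - 110*9) + 22929) - 12*33 = ((-3 + 81 - 990) + 22929) - 396 = (-912 + 22929) - 396 = 22017 - 396 = 21621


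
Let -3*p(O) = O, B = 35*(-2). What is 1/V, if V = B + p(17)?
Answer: -3/227 ≈ -0.013216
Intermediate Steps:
B = -70
p(O) = -O/3
V = -227/3 (V = -70 - ⅓*17 = -70 - 17/3 = -227/3 ≈ -75.667)
1/V = 1/(-227/3) = -3/227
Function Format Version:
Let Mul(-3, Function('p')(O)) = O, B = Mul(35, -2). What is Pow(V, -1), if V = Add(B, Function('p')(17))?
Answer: Rational(-3, 227) ≈ -0.013216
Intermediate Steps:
B = -70
Function('p')(O) = Mul(Rational(-1, 3), O)
V = Rational(-227, 3) (V = Add(-70, Mul(Rational(-1, 3), 17)) = Add(-70, Rational(-17, 3)) = Rational(-227, 3) ≈ -75.667)
Pow(V, -1) = Pow(Rational(-227, 3), -1) = Rational(-3, 227)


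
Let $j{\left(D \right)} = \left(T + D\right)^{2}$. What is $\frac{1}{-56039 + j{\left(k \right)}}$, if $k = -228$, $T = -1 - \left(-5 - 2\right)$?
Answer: $- \frac{1}{6755} \approx -0.00014804$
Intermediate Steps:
$T = 6$ ($T = -1 - \left(-5 - 2\right) = -1 - -7 = -1 + 7 = 6$)
$j{\left(D \right)} = \left(6 + D\right)^{2}$
$\frac{1}{-56039 + j{\left(k \right)}} = \frac{1}{-56039 + \left(6 - 228\right)^{2}} = \frac{1}{-56039 + \left(-222\right)^{2}} = \frac{1}{-56039 + 49284} = \frac{1}{-6755} = - \frac{1}{6755}$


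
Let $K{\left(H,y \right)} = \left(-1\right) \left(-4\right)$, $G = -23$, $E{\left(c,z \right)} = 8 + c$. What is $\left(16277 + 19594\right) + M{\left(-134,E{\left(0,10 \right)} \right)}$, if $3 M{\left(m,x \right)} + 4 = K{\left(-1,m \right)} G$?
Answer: $35839$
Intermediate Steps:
$K{\left(H,y \right)} = 4$
$M{\left(m,x \right)} = -32$ ($M{\left(m,x \right)} = - \frac{4}{3} + \frac{4 \left(-23\right)}{3} = - \frac{4}{3} + \frac{1}{3} \left(-92\right) = - \frac{4}{3} - \frac{92}{3} = -32$)
$\left(16277 + 19594\right) + M{\left(-134,E{\left(0,10 \right)} \right)} = \left(16277 + 19594\right) - 32 = 35871 - 32 = 35839$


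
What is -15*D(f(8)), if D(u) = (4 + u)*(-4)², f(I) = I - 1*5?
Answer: -1680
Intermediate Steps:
f(I) = -5 + I (f(I) = I - 5 = -5 + I)
D(u) = 64 + 16*u (D(u) = (4 + u)*16 = 64 + 16*u)
-15*D(f(8)) = -15*(64 + 16*(-5 + 8)) = -15*(64 + 16*3) = -15*(64 + 48) = -15*112 = -1680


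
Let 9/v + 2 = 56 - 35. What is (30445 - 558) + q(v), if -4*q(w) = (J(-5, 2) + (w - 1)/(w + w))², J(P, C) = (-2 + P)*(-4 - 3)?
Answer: 2373323/81 ≈ 29300.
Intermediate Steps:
v = 9/19 (v = 9/(-2 + (56 - 35)) = 9/(-2 + 21) = 9/19 ≈ 0.47368)
J(P, C) = 14 - 7*P (J(P, C) = (-2 + P)*(-7) = 14 - 7*P)
q(w) = -(49 + (-1 + w)/(2*w))²/4 (q(w) = -((14 - 7*(-5)) + (w - 1)/(w + w))²/4 = -((14 + 35) + (-1 + w)/((2*w)))²/4 = -(49 + (-1 + w)*(1/(2*w)))²/4 = -(49 + (-1 + w)/(2*w))²/4)
(30445 - 558) + q(v) = (30445 - 558) - (-1 + 99*(9/19))²/(16*(9/19)²) = 29887 - 1/16*361/81*(-1 + 891/19)² = 29887 - 1/16*361/81*(872/19)² = 29887 - 1/16*361/81*760384/361 = 29887 - 47524/81 = 2373323/81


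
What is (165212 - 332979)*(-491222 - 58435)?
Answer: 92214305919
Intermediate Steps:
(165212 - 332979)*(-491222 - 58435) = -167767*(-549657) = 92214305919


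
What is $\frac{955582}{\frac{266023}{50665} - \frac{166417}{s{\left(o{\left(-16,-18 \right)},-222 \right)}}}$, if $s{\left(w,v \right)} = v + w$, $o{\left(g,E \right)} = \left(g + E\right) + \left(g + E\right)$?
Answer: $\frac{561608919548}{340346559} \approx 1650.1$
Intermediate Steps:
$o{\left(g,E \right)} = 2 E + 2 g$ ($o{\left(g,E \right)} = \left(E + g\right) + \left(E + g\right) = 2 E + 2 g$)
$\frac{955582}{\frac{266023}{50665} - \frac{166417}{s{\left(o{\left(-16,-18 \right)},-222 \right)}}} = \frac{955582}{\frac{266023}{50665} - \frac{166417}{-222 + \left(2 \left(-18\right) + 2 \left(-16\right)\right)}} = \frac{955582}{266023 \cdot \frac{1}{50665} - \frac{166417}{-222 - 68}} = \frac{955582}{\frac{266023}{50665} - \frac{166417}{-222 - 68}} = \frac{955582}{\frac{266023}{50665} - \frac{166417}{-290}} = \frac{955582}{\frac{266023}{50665} - - \frac{166417}{290}} = \frac{955582}{\frac{266023}{50665} + \frac{166417}{290}} = \frac{955582}{\frac{340346559}{587714}} = 955582 \cdot \frac{587714}{340346559} = \frac{561608919548}{340346559}$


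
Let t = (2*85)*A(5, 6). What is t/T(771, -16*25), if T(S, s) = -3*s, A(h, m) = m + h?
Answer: 187/120 ≈ 1.5583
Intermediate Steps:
A(h, m) = h + m
t = 1870 (t = (2*85)*(5 + 6) = 170*11 = 1870)
t/T(771, -16*25) = 1870/((-(-48)*25)) = 1870/((-3*(-400))) = 1870/1200 = 1870*(1/1200) = 187/120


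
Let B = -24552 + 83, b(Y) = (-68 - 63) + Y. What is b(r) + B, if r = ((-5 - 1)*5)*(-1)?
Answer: -24570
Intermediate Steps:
r = 30 (r = -6*5*(-1) = -30*(-1) = 30)
b(Y) = -131 + Y
B = -24469
b(r) + B = (-131 + 30) - 24469 = -101 - 24469 = -24570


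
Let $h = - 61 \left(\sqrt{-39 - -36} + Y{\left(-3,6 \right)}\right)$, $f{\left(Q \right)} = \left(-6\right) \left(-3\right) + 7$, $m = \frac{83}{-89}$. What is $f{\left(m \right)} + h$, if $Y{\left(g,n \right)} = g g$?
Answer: $-524 - 61 i \sqrt{3} \approx -524.0 - 105.66 i$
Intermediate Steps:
$m = - \frac{83}{89}$ ($m = 83 \left(- \frac{1}{89}\right) = - \frac{83}{89} \approx -0.93258$)
$Y{\left(g,n \right)} = g^{2}$
$f{\left(Q \right)} = 25$ ($f{\left(Q \right)} = 18 + 7 = 25$)
$h = -549 - 61 i \sqrt{3}$ ($h = - 61 \left(\sqrt{-39 - -36} + \left(-3\right)^{2}\right) = - 61 \left(\sqrt{-39 + 36} + 9\right) = - 61 \left(\sqrt{-3} + 9\right) = - 61 \left(i \sqrt{3} + 9\right) = - 61 \left(9 + i \sqrt{3}\right) = -549 - 61 i \sqrt{3} \approx -549.0 - 105.66 i$)
$f{\left(m \right)} + h = 25 - \left(549 + 61 i \sqrt{3}\right) = -524 - 61 i \sqrt{3}$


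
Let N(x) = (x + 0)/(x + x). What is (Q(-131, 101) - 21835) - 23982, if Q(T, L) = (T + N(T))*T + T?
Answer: -57705/2 ≈ -28853.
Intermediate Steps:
N(x) = ½ (N(x) = x/((2*x)) = x*(1/(2*x)) = ½)
Q(T, L) = T + T*(½ + T) (Q(T, L) = (T + ½)*T + T = (½ + T)*T + T = T*(½ + T) + T = T + T*(½ + T))
(Q(-131, 101) - 21835) - 23982 = ((½)*(-131)*(3 + 2*(-131)) - 21835) - 23982 = ((½)*(-131)*(3 - 262) - 21835) - 23982 = ((½)*(-131)*(-259) - 21835) - 23982 = (33929/2 - 21835) - 23982 = -9741/2 - 23982 = -57705/2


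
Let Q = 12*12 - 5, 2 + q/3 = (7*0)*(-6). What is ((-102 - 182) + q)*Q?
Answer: -40310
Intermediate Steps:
q = -6 (q = -6 + 3*((7*0)*(-6)) = -6 + 3*(0*(-6)) = -6 + 3*0 = -6 + 0 = -6)
Q = 139 (Q = 144 - 5 = 139)
((-102 - 182) + q)*Q = ((-102 - 182) - 6)*139 = (-284 - 6)*139 = -290*139 = -40310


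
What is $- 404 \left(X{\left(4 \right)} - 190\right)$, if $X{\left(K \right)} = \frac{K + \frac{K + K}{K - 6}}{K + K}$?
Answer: $76760$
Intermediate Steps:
$X{\left(K \right)} = \frac{K + \frac{2 K}{-6 + K}}{2 K}$
$- 404 \left(X{\left(4 \right)} - 190\right) = - 404 \left(\frac{-4 + 4}{2 \left(-6 + 4\right)} - 190\right) = - 404 \left(\frac{1}{2} \frac{1}{-2} \cdot 0 - 190\right) = - 404 \left(\frac{1}{2} \left(- \frac{1}{2}\right) 0 - 190\right) = - 404 \left(0 - 190\right) = \left(-404\right) \left(-190\right) = 76760$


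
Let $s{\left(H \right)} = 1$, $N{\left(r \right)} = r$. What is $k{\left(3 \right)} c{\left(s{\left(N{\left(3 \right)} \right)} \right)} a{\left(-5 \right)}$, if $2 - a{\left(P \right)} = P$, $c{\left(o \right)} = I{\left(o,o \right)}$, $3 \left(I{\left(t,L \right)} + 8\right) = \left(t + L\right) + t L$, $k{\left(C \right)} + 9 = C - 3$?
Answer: $441$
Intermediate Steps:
$k{\left(C \right)} = -12 + C$ ($k{\left(C \right)} = -9 + \left(C - 3\right) = -9 + \left(-3 + C\right) = -12 + C$)
$I{\left(t,L \right)} = -8 + \frac{L}{3} + \frac{t}{3} + \frac{L t}{3}$ ($I{\left(t,L \right)} = -8 + \frac{\left(t + L\right) + t L}{3} = -8 + \frac{\left(L + t\right) + L t}{3} = -8 + \frac{L + t + L t}{3} = -8 + \left(\frac{L}{3} + \frac{t}{3} + \frac{L t}{3}\right) = -8 + \frac{L}{3} + \frac{t}{3} + \frac{L t}{3}$)
$c{\left(o \right)} = -8 + \frac{o^{2}}{3} + \frac{2 o}{3}$ ($c{\left(o \right)} = -8 + \frac{o}{3} + \frac{o}{3} + \frac{o o}{3} = -8 + \frac{o}{3} + \frac{o}{3} + \frac{o^{2}}{3} = -8 + \frac{o^{2}}{3} + \frac{2 o}{3}$)
$a{\left(P \right)} = 2 - P$
$k{\left(3 \right)} c{\left(s{\left(N{\left(3 \right)} \right)} \right)} a{\left(-5 \right)} = \left(-12 + 3\right) \left(-8 + \frac{1^{2}}{3} + \frac{2}{3} \cdot 1\right) \left(2 - -5\right) = - 9 \left(-8 + \frac{1}{3} \cdot 1 + \frac{2}{3}\right) \left(2 + 5\right) = - 9 \left(-8 + \frac{1}{3} + \frac{2}{3}\right) 7 = \left(-9\right) \left(-7\right) 7 = 63 \cdot 7 = 441$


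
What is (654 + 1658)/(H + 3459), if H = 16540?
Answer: 2312/19999 ≈ 0.11561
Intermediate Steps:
(654 + 1658)/(H + 3459) = (654 + 1658)/(16540 + 3459) = 2312/19999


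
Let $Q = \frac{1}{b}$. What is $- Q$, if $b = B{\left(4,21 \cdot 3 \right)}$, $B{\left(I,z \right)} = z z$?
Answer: $- \frac{1}{3969} \approx -0.00025195$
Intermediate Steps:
$B{\left(I,z \right)} = z^{2}$
$b = 3969$ ($b = \left(21 \cdot 3\right)^{2} = 63^{2} = 3969$)
$Q = \frac{1}{3969} \approx 0.00025195$
$- Q = \left(-1\right) \frac{1}{3969} = - \frac{1}{3969}$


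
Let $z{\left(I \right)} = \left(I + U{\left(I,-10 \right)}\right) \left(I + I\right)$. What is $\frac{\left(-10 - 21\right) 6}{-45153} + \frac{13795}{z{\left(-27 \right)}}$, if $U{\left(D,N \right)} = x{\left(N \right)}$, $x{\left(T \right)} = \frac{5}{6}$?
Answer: $\frac{69238717}{7089021} \approx 9.767$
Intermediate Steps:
$x{\left(T \right)} = \frac{5}{6}$ ($x{\left(T \right)} = 5 \cdot \frac{1}{6} = \frac{5}{6}$)
$U{\left(D,N \right)} = \frac{5}{6}$
$z{\left(I \right)} = 2 I \left(\frac{5}{6} + I\right)$ ($z{\left(I \right)} = \left(I + \frac{5}{6}\right) \left(I + I\right) = \left(\frac{5}{6} + I\right) 2 I = 2 I \left(\frac{5}{6} + I\right)$)
$\frac{\left(-10 - 21\right) 6}{-45153} + \frac{13795}{z{\left(-27 \right)}} = \frac{\left(-10 - 21\right) 6}{-45153} + \frac{13795}{\frac{1}{3} \left(-27\right) \left(5 + 6 \left(-27\right)\right)} = \left(-31\right) 6 \left(- \frac{1}{45153}\right) + \frac{13795}{\frac{1}{3} \left(-27\right) \left(5 - 162\right)} = \left(-186\right) \left(- \frac{1}{45153}\right) + \frac{13795}{\frac{1}{3} \left(-27\right) \left(-157\right)} = \frac{62}{15051} + \frac{13795}{1413} = \frac{69238717}{7089021}$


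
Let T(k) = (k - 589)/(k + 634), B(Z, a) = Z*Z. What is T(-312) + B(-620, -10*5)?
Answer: 123775899/322 ≈ 3.8440e+5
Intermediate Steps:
B(Z, a) = Z²
T(k) = (-589 + k)/(634 + k)
T(-312) + B(-620, -10*5) = (-589 - 312)/(634 - 312) + (-620)² = -901/322 + 384400 = 123775899/322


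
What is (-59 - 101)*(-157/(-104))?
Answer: -3140/13 ≈ -241.54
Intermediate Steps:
(-59 - 101)*(-157/(-104)) = -(-25120)*(-1)/104 = -160*157/104 = -3140/13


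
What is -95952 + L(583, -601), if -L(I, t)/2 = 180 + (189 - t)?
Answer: -97892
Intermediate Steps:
L(I, t) = -738 + 2*t (L(I, t) = -2*(180 + (189 - t)) = -2*(369 - t) = -738 + 2*t)
-95952 + L(583, -601) = -95952 + (-738 + 2*(-601)) = -95952 + (-738 - 1202) = -95952 - 1940 = -97892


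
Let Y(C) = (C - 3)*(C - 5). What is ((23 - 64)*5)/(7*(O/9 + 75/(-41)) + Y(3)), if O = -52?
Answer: 75645/19649 ≈ 3.8498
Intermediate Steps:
Y(C) = (-5 + C)*(-3 + C) (Y(C) = (-3 + C)*(-5 + C) = (-5 + C)*(-3 + C))
((23 - 64)*5)/(7*(O/9 + 75/(-41)) + Y(3)) = ((23 - 64)*5)/(7*(-52/9 + 75/(-41)) + (15 + 3**2 - 8*3)) = (-41*5)/(7*(-52*1/9 + 75*(-1/41)) + (15 + 9 - 24)) = -205/(7*(-52/9 - 75/41) + 0) = -205/(7*(-2807/369) + 0) = -205/(-19649/369 + 0) = -205/(-19649/369) = -205*(-369/19649) = 75645/19649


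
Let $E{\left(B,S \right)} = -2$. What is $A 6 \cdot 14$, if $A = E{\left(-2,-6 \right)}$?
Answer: $-168$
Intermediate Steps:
$A = -2$
$A 6 \cdot 14 = - 2 \cdot 6 \cdot 14 = \left(-2\right) 84 = -168$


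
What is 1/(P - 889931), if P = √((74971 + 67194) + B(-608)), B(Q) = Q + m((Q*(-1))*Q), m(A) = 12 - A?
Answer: -889931/791976673528 - √511233/791976673528 ≈ -1.1246e-6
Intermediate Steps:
B(Q) = 12 + Q + Q² (B(Q) = Q + (12 - Q*(-1)*Q) = Q + (12 - (-Q)*Q) = Q + (12 - (-1)*Q²) = Q + (12 + Q²) = 12 + Q + Q²)
P = √511233 (P = √((74971 + 67194) + (12 - 608 + (-608)²)) = √(142165 + (12 - 608 + 369664)) = √(142165 + 369068) = √511233 ≈ 715.01)
1/(P - 889931) = 1/(√511233 - 889931) = 1/(-889931 + √511233)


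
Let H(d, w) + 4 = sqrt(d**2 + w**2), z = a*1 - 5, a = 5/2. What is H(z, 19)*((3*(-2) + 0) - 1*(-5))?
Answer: 4 - sqrt(1469)/2 ≈ -15.164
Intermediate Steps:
a = 5/2 (a = 5*(1/2) = 5/2 ≈ 2.5000)
z = -5/2 (z = (5/2)*1 - 5 = 5/2 - 5 = -5/2 ≈ -2.5000)
H(d, w) = -4 + sqrt(d**2 + w**2)
H(z, 19)*((3*(-2) + 0) - 1*(-5)) = (-4 + sqrt((-5/2)**2 + 19**2))*((3*(-2) + 0) - 1*(-5)) = (-4 + sqrt(25/4 + 361))*((-6 + 0) + 5) = (-4 + sqrt(1469/4))*(-6 + 5) = (-4 + sqrt(1469)/2)*(-1) = 4 - sqrt(1469)/2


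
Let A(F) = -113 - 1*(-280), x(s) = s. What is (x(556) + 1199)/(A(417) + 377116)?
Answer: 585/125761 ≈ 0.0046517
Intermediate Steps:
A(F) = 167 (A(F) = -113 + 280 = 167)
(x(556) + 1199)/(A(417) + 377116) = (556 + 1199)/(167 + 377116) = 1755/377283 = 1755*(1/377283) = 585/125761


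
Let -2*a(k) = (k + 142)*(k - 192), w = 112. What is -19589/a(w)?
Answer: -19589/10160 ≈ -1.9281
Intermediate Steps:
a(k) = -(-192 + k)*(142 + k)/2 (a(k) = -(k + 142)*(k - 192)/2 = -(142 + k)*(-192 + k)/2 = -(-192 + k)*(142 + k)/2)
-19589/a(w) = -19589/(13632 + 25*112 - ½*112²) = -19589/(13632 + 2800 - ½*12544) = -19589/(13632 + 2800 - 6272) = -19589/10160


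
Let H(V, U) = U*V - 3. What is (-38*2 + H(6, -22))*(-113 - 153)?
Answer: 56126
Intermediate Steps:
H(V, U) = -3 + U*V
(-38*2 + H(6, -22))*(-113 - 153) = (-38*2 + (-3 - 22*6))*(-113 - 153) = (-76 + (-3 - 132))*(-266) = (-76 - 135)*(-266) = -211*(-266) = 56126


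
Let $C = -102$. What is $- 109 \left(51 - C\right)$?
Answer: $-16677$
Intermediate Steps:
$- 109 \left(51 - C\right) = - 109 \left(51 - -102\right) = - 109 \left(51 + 102\right) = \left(-109\right) 153 = -16677$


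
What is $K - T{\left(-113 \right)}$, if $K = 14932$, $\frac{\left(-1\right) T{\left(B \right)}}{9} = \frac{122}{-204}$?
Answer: $\frac{507505}{34} \approx 14927.0$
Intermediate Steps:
$T{\left(B \right)} = \frac{183}{34}$ ($T{\left(B \right)} = - 9 \frac{122}{-204} = - 9 \cdot 122 \left(- \frac{1}{204}\right) = \left(-9\right) \left(- \frac{61}{102}\right) = \frac{183}{34}$)
$K - T{\left(-113 \right)} = 14932 - \frac{183}{34} = \frac{507505}{34}$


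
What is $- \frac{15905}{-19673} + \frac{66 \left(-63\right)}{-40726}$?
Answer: $\frac{52110526}{57228757} \approx 0.91057$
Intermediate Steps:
$- \frac{15905}{-19673} + \frac{66 \left(-63\right)}{-40726} = \left(-15905\right) \left(- \frac{1}{19673}\right) - - \frac{297}{2909} = \frac{15905}{19673} + \frac{297}{2909} = \frac{52110526}{57228757}$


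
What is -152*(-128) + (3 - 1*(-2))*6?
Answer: 19486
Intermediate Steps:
-152*(-128) + (3 - 1*(-2))*6 = 19456 + (3 + 2)*6 = 19456 + 5*6 = 19456 + 30 = 19486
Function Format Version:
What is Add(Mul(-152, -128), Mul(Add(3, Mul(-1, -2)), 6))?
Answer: 19486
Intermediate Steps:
Add(Mul(-152, -128), Mul(Add(3, Mul(-1, -2)), 6)) = Add(19456, Mul(Add(3, 2), 6)) = Add(19456, Mul(5, 6)) = Add(19456, 30) = 19486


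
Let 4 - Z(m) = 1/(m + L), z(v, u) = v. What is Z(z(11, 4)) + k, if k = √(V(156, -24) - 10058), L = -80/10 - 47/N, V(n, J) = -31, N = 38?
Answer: 230/67 + 3*I*√1121 ≈ 3.4328 + 100.44*I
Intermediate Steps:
L = -351/38 (L = -80/10 - 47/38 = -80*⅒ - 47*1/38 = -8 - 47/38 = -351/38 ≈ -9.2368)
Z(m) = 4 - 1/(-351/38 + m) (Z(m) = 4 - 1/(m - 351/38) = 4 - 1/(-351/38 + m))
k = 3*I*√1121 (k = √(-31 - 10058) = √(-10089) = 3*I*√1121 ≈ 100.44*I)
Z(z(11, 4)) + k = 2*(721 - 76*11)/(351 - 38*11) + 3*I*√1121 = 2*(721 - 836)/(351 - 418) + 3*I*√1121 = 2*(-115)/(-67) + 3*I*√1121 = 2*(-1/67)*(-115) + 3*I*√1121 = 230/67 + 3*I*√1121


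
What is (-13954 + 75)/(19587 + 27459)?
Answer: -13879/47046 ≈ -0.29501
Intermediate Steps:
(-13954 + 75)/(19587 + 27459) = -13879/47046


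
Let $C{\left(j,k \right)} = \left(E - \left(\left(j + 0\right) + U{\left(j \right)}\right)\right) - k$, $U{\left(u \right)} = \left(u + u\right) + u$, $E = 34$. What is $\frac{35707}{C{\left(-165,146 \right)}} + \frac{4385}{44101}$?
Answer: $\frac{1577117387}{24167348} \approx 65.258$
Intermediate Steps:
$U{\left(u \right)} = 3 u$ ($U{\left(u \right)} = 2 u + u = 3 u$)
$C{\left(j,k \right)} = 34 - k - 4 j$ ($C{\left(j,k \right)} = \left(34 - \left(\left(j + 0\right) + 3 j\right)\right) - k = \left(34 - \left(j + 3 j\right)\right) - k = \left(34 - 4 j\right) - k = 34 - k - 4 j$)
$\frac{35707}{C{\left(-165,146 \right)}} + \frac{4385}{44101} = \frac{35707}{34 - 146 - -660} + \frac{4385}{44101} = \frac{35707}{34 - 146 + 660} + 4385 \cdot \frac{1}{44101} = \frac{35707}{548} + \frac{4385}{44101} = \frac{1577117387}{24167348}$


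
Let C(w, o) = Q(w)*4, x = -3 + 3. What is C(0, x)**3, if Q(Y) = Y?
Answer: 0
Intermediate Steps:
x = 0
C(w, o) = 4*w (C(w, o) = w*4 = 4*w)
C(0, x)**3 = (4*0)**3 = 0**3 = 0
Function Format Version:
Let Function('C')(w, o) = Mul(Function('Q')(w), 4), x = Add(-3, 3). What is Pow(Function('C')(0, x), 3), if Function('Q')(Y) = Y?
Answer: 0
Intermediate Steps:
x = 0
Function('C')(w, o) = Mul(4, w) (Function('C')(w, o) = Mul(w, 4) = Mul(4, w))
Pow(Function('C')(0, x), 3) = Pow(Mul(4, 0), 3) = Pow(0, 3) = 0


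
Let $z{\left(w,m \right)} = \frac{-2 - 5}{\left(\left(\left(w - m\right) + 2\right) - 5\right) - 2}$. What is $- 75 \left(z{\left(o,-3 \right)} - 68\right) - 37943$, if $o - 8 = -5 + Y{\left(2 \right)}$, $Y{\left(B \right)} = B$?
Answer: $-32668$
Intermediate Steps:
$o = 5$ ($o = 8 + \left(-5 + 2\right) = 8 - 3 = 5$)
$z{\left(w,m \right)} = - \frac{7}{-5 + w - m}$ ($z{\left(w,m \right)} = - \frac{7}{\left(\left(2 + w - m\right) - 5\right) - 2} = - \frac{7}{\left(-3 + w - m\right) - 2} = - \frac{7}{-5 + w - m}$)
$- 75 \left(z{\left(o,-3 \right)} - 68\right) - 37943 = - 75 \left(\frac{7}{5 - 3 - 5} - 68\right) - 37943 = - 75 \left(\frac{7}{-3} - 68\right) - 37943 = - 75 \left(7 \left(- \frac{1}{3}\right) - 68\right) - 37943 = - 75 \left(- \frac{7}{3} - 68\right) - 37943 = \left(-75\right) \left(- \frac{211}{3}\right) - 37943 = 5275 - 37943 = -32668$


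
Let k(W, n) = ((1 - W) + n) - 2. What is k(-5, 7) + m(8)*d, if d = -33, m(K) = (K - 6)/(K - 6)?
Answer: -22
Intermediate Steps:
m(K) = 1 (m(K) = (-6 + K)/(-6 + K) = 1)
k(W, n) = -1 + n - W (k(W, n) = (1 + n - W) - 2 = -1 + n - W)
k(-5, 7) + m(8)*d = (-1 + 7 - 1*(-5)) + 1*(-33) = (-1 + 7 + 5) - 33 = 11 - 33 = -22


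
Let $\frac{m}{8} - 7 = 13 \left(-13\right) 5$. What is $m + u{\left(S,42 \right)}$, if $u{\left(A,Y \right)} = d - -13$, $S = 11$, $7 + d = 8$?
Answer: $-6690$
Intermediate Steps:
$d = 1$ ($d = -7 + 8 = 1$)
$u{\left(A,Y \right)} = 14$ ($u{\left(A,Y \right)} = 1 - -13 = 1 + 13 = 14$)
$m = -6704$ ($m = 56 + 8 \cdot 13 \left(-13\right) 5 = 56 + 8 \left(\left(-169\right) 5\right) = 56 + 8 \left(-845\right) = 56 - 6760 = -6704$)
$m + u{\left(S,42 \right)} = -6704 + 14 = -6690$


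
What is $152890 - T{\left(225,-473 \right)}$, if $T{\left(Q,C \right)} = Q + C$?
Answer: $153138$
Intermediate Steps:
$T{\left(Q,C \right)} = C + Q$
$152890 - T{\left(225,-473 \right)} = 152890 - \left(-473 + 225\right) = 152890 - -248 = 152890 + 248 = 153138$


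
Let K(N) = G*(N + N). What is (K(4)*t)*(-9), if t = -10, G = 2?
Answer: 1440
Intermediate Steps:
K(N) = 4*N (K(N) = 2*(N + N) = 2*(2*N) = 4*N)
(K(4)*t)*(-9) = ((4*4)*(-10))*(-9) = (16*(-10))*(-9) = -160*(-9) = 1440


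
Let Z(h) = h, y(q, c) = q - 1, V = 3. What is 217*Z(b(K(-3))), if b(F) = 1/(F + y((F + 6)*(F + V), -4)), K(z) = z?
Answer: -217/4 ≈ -54.250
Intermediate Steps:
y(q, c) = -1 + q
b(F) = 1/(-1 + F + (3 + F)*(6 + F)) (b(F) = 1/(F + (-1 + (F + 6)*(F + 3))) = 1/(F + (-1 + (6 + F)*(3 + F))) = 1/(F + (-1 + (3 + F)*(6 + F))) = 1/(-1 + F + (3 + F)*(6 + F)))
217*Z(b(K(-3))) = 217/(17 + (-3)**2 + 10*(-3)) = 217/(17 + 9 - 30) = 217/(-4) = 217*(-1/4) = -217/4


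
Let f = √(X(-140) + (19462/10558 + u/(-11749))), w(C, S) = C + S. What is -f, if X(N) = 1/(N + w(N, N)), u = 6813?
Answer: -√213937471602044882895/13024823910 ≈ -1.1230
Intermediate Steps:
X(N) = 1/(3*N) (X(N) = 1/(N + (N + N)) = 1/(N + 2*N) = 1/(3*N))
f = √213937471602044882895/13024823910 (f = √((⅓)/(-140) + (19462/10558 + 6813/(-11749))) = √((⅓)*(-1/140) + (19462*(1/10558) + 6813*(-1/11749))) = √(-1/420 + (9731/5279 - 6813/11749)) = √(-1/420 + 78363692/62022971) = √(32850727669/26049647820) = √213937471602044882895/13024823910 ≈ 1.1230)
-f = -√213937471602044882895/13024823910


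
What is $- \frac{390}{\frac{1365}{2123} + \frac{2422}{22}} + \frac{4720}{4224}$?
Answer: $- \frac{4663535}{1939476} \approx -2.4045$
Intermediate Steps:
$- \frac{390}{\frac{1365}{2123} + \frac{2422}{22}} + \frac{4720}{4224} = - \frac{390}{1365 \cdot \frac{1}{2123} + 2422 \cdot \frac{1}{22}} + 4720 \cdot \frac{1}{4224} = - \frac{390}{\frac{1365}{2123} + \frac{1211}{11}} + \frac{295}{264} = - \frac{390}{\frac{235088}{2123}} + \frac{295}{264} = \left(-390\right) \frac{2123}{235088} + \frac{295}{264} = - \frac{413985}{117544} + \frac{295}{264} = - \frac{4663535}{1939476}$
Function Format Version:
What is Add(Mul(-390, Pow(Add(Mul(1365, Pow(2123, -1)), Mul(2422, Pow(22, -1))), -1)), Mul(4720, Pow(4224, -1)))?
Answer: Rational(-4663535, 1939476) ≈ -2.4045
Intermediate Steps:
Add(Mul(-390, Pow(Add(Mul(1365, Pow(2123, -1)), Mul(2422, Pow(22, -1))), -1)), Mul(4720, Pow(4224, -1))) = Add(Mul(-390, Pow(Add(Mul(1365, Rational(1, 2123)), Mul(2422, Rational(1, 22))), -1)), Mul(4720, Rational(1, 4224))) = Add(Mul(-390, Pow(Add(Rational(1365, 2123), Rational(1211, 11)), -1)), Rational(295, 264)) = Add(Mul(-390, Pow(Rational(235088, 2123), -1)), Rational(295, 264)) = Add(Mul(-390, Rational(2123, 235088)), Rational(295, 264)) = Add(Rational(-413985, 117544), Rational(295, 264)) = Rational(-4663535, 1939476)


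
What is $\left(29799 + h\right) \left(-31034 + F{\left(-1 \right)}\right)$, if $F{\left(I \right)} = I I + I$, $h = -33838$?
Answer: $125346326$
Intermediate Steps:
$F{\left(I \right)} = I + I^{2}$ ($F{\left(I \right)} = I^{2} + I = I + I^{2}$)
$\left(29799 + h\right) \left(-31034 + F{\left(-1 \right)}\right) = \left(29799 - 33838\right) \left(-31034 - \left(1 - 1\right)\right) = - 4039 \left(-31034 - 0\right) = - 4039 \left(-31034 + 0\right) = \left(-4039\right) \left(-31034\right) = 125346326$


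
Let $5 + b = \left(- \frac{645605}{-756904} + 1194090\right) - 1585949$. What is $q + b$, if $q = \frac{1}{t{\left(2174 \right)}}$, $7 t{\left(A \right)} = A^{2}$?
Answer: $- \frac{350456654238090037}{894334302376} \approx -3.9186 \cdot 10^{5}$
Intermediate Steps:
$b = - \frac{296602783451}{756904}$ ($b = -5 - \left(391859 - \frac{645605}{756904}\right) = -5 + \left(\left(\left(-645605\right) \left(- \frac{1}{756904}\right) + 1194090\right) - 1585949\right) = -5 + \left(\left(\frac{645605}{756904} + 1194090\right) - 1585949\right) = -5 + \left(\frac{903812142965}{756904} - 1585949\right) = -5 - \frac{296598998931}{756904} = - \frac{296602783451}{756904} \approx -3.9186 \cdot 10^{5}$)
$t{\left(A \right)} = \frac{A^{2}}{7}$
$q = \frac{7}{4726276}$ ($q = \frac{1}{\frac{1}{7} \cdot 2174^{2}} = \frac{1}{\frac{1}{7} \cdot 4726276} = \frac{1}{\frac{4726276}{7}} = \frac{7}{4726276} \approx 1.4811 \cdot 10^{-6}$)
$q + b = \frac{7}{4726276} - \frac{296602783451}{756904} = - \frac{350456654238090037}{894334302376}$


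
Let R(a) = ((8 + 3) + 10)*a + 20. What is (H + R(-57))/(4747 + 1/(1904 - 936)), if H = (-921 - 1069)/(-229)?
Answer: -86327208/350759071 ≈ -0.24612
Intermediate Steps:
H = 1990/229 (H = -1990*(-1/229) = 1990/229 ≈ 8.6900)
R(a) = 20 + 21*a (R(a) = (11 + 10)*a + 20 = 21*a + 20 = 20 + 21*a)
(H + R(-57))/(4747 + 1/(1904 - 936)) = (1990/229 + (20 + 21*(-57)))/(4747 + 1/(1904 - 936)) = (1990/229 + (20 - 1197))/(4747 + 1/968) = (1990/229 - 1177)/(4747 + 1/968) = -267543/(229*4595097/968) = -267543/229*968/4595097 = -86327208/350759071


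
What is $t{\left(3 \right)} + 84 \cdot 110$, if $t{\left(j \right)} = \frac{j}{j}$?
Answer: $9241$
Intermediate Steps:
$t{\left(j \right)} = 1$
$t{\left(3 \right)} + 84 \cdot 110 = 1 + 84 \cdot 110 = 1 + 9240 = 9241$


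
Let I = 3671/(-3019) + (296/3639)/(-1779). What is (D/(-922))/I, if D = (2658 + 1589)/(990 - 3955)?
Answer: -139974422481/109561922341750 ≈ -0.0012776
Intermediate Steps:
I = -23766143675/19544344839 (I = 3671*(-1/3019) + (296*(1/3639))*(-1/1779) = -3671/3019 + (296/3639)*(-1/1779) = -3671/3019 - 296/6473781 = -23766143675/19544344839 ≈ -1.2160)
D = -4247/2965 (D = 4247/(-2965) = 4247*(-1/2965) = -4247/2965 ≈ -1.4324)
(D/(-922))/I = (-4247/2965/(-922))/(-23766143675/19544344839) = -4247/2965*(-1/922)*(-19544344839/23766143675) = (4247/2733730)*(-19544344839/23766143675) = -139974422481/109561922341750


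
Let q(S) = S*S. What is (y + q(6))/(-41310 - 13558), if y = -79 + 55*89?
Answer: -1213/13717 ≈ -0.088430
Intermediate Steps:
q(S) = S²
y = 4816 (y = -79 + 4895 = 4816)
(y + q(6))/(-41310 - 13558) = (4816 + 6²)/(-41310 - 13558) = (4816 + 36)/(-54868) = 4852*(-1/54868) = -1213/13717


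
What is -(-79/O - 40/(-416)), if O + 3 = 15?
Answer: 253/39 ≈ 6.4872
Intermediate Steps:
O = 12 (O = -3 + 15 = 12)
-(-79/O - 40/(-416)) = -(-79/12 - 40/(-416)) = -(-79*1/12 - 40*(-1/416)) = -(-79/12 + 5/52) = -1*(-253/39) = 253/39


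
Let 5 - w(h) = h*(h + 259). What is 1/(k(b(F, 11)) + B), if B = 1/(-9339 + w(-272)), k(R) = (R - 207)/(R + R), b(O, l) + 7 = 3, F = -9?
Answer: 51480/1357781 ≈ 0.037915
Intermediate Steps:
w(h) = 5 - h*(259 + h) (w(h) = 5 - h*(h + 259) = 5 - h*(259 + h))
b(O, l) = -4 (b(O, l) = -7 + 3 = -4)
k(R) = (-207 + R)/(2*R) (k(R) = (-207 + R)/((2*R)) = (-207 + R)*(1/(2*R)) = (-207 + R)/(2*R))
B = -1/12870 (B = 1/(-9339 + (5 - 1*(-272)² - 259*(-272))) = 1/(-9339 + (5 - 1*73984 + 70448)) = 1/(-9339 + (5 - 73984 + 70448)) = 1/(-9339 - 3531) = 1/(-12870) = -1/12870 ≈ -7.7700e-5)
1/(k(b(F, 11)) + B) = 1/((½)*(-207 - 4)/(-4) - 1/12870) = 1/((½)*(-¼)*(-211) - 1/12870) = 1/(211/8 - 1/12870) = 1/(1357781/51480) = 51480/1357781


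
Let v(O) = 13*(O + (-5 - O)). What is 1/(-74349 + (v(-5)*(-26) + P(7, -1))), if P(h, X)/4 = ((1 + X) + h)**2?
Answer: -1/72463 ≈ -1.3800e-5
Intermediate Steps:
v(O) = -65 (v(O) = 13*(-5) = -65)
P(h, X) = 4*(1 + X + h)**2 (P(h, X) = 4*((1 + X) + h)**2 = 4*(1 + X + h)**2)
1/(-74349 + (v(-5)*(-26) + P(7, -1))) = 1/(-74349 + (-65*(-26) + 4*(1 - 1 + 7)**2)) = 1/(-74349 + (1690 + 4*7**2)) = 1/(-74349 + (1690 + 4*49)) = 1/(-74349 + (1690 + 196)) = 1/(-74349 + 1886) = 1/(-72463) = -1/72463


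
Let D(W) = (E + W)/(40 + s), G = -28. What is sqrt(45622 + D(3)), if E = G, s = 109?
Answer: sqrt(1012850297)/149 ≈ 213.59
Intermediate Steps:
E = -28
D(W) = -28/149 + W/149 (D(W) = (-28 + W)/(40 + 109) = (-28 + W)/149 = (-28 + W)*(1/149) = -28/149 + W/149)
sqrt(45622 + D(3)) = sqrt(45622 + (-28/149 + (1/149)*3)) = sqrt(45622 + (-28/149 + 3/149)) = sqrt(45622 - 25/149) = sqrt(6797653/149) = sqrt(1012850297)/149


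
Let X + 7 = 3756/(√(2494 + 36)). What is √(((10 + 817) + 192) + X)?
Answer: √(1619427700 + 2375670*√2530)/1265 ≈ 32.965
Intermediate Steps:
X = -7 + 1878*√2530/1265 (X = -7 + 3756/(√(2494 + 36)) = -7 + 3756/(√2530) = -7 + 3756*(√2530/2530) = -7 + 1878*√2530/1265 ≈ 67.673)
√(((10 + 817) + 192) + X) = √(((10 + 817) + 192) + (-7 + 1878*√2530/1265)) = √((827 + 192) + (-7 + 1878*√2530/1265)) = √(1019 + (-7 + 1878*√2530/1265)) = √(1012 + 1878*√2530/1265)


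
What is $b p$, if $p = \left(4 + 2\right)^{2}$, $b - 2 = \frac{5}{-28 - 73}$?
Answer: $\frac{7092}{101} \approx 70.218$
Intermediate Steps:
$b = \frac{197}{101}$ ($b = 2 + \frac{5}{-28 - 73} = 2 + \frac{5}{-101} = 2 + 5 \left(- \frac{1}{101}\right) = 2 - \frac{5}{101} = \frac{197}{101} \approx 1.9505$)
$p = 36$ ($p = 6^{2} = 36$)
$b p = \frac{197}{101} \cdot 36 = \frac{7092}{101}$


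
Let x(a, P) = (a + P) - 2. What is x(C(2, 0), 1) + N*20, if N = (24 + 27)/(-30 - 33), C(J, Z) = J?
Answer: -319/21 ≈ -15.190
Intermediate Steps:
N = -17/21 (N = 51/(-63) = 51*(-1/63) = -17/21 ≈ -0.80952)
x(a, P) = -2 + P + a (x(a, P) = (P + a) - 2 = -2 + P + a)
x(C(2, 0), 1) + N*20 = (-2 + 1 + 2) - 17/21*20 = 1 - 340/21 = -319/21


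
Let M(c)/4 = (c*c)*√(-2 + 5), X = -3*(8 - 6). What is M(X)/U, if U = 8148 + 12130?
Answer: 72*√3/10139 ≈ 0.012300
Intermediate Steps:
X = -6 (X = -3*2 = -6)
M(c) = 4*√3*c² (M(c) = 4*((c*c)*√(-2 + 5)) = 4*(c²*√3) = 4*(√3*c²) = 4*√3*c²)
U = 20278
M(X)/U = (4*√3*(-6)²)/20278 = (4*√3*36)*(1/20278) = (144*√3)*(1/20278) = 72*√3/10139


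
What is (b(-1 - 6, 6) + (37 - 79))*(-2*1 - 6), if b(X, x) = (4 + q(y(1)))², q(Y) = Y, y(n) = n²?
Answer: 136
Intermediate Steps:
b(X, x) = 25 (b(X, x) = (4 + 1²)² = (4 + 1)² = 5² = 25)
(b(-1 - 6, 6) + (37 - 79))*(-2*1 - 6) = (25 + (37 - 79))*(-2*1 - 6) = (25 - 42)*(-2 - 6) = -17*(-8) = 136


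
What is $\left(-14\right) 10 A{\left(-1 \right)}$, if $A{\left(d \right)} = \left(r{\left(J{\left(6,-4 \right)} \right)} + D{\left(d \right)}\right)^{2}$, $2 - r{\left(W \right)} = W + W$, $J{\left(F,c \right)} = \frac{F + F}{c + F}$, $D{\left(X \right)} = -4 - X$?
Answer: $-23660$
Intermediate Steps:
$J{\left(F,c \right)} = \frac{2 F}{F + c}$
$r{\left(W \right)} = 2 - 2 W$ ($r{\left(W \right)} = 2 - \left(W + W\right) = 2 - 2 W$)
$A{\left(d \right)} = \left(-14 - d\right)^{2}$ ($A{\left(d \right)} = \left(\left(2 - 2 \cdot 2 \cdot 6 \frac{1}{6 - 4}\right) - \left(4 + d\right)\right)^{2} = \left(\left(2 - 2 \cdot 2 \cdot 6 \cdot \frac{1}{2}\right) - \left(4 + d\right)\right)^{2} = \left(\left(2 - 12\right) - \left(4 + d\right)\right)^{2} = \left(-10 - \left(4 + d\right)\right)^{2} = \left(-14 - d\right)^{2}$)
$\left(-14\right) 10 A{\left(-1 \right)} = \left(-14\right) 10 \left(14 - 1\right)^{2} = - 140 \cdot 13^{2} = \left(-140\right) 169 = -23660$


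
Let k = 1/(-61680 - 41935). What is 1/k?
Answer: -103615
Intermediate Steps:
k = -1/103615 (k = 1/(-103615) = -1/103615 ≈ -9.6511e-6)
1/k = 1/(-1/103615) = -103615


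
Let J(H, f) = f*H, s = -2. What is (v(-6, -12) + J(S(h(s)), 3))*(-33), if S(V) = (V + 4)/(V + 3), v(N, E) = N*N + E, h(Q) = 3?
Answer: -1815/2 ≈ -907.50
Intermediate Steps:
v(N, E) = E + N² (v(N, E) = N² + E = E + N²)
S(V) = (4 + V)/(3 + V)
J(H, f) = H*f
(v(-6, -12) + J(S(h(s)), 3))*(-33) = ((-12 + (-6)²) + ((4 + 3)/(3 + 3))*3)*(-33) = ((-12 + 36) + (7/6)*3)*(-33) = (24 + ((⅙)*7)*3)*(-33) = (24 + (7/6)*3)*(-33) = (24 + 7/2)*(-33) = (55/2)*(-33) = -1815/2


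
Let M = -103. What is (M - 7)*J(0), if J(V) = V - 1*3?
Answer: 330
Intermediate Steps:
J(V) = -3 + V (J(V) = V - 3 = -3 + V)
(M - 7)*J(0) = (-103 - 7)*(-3 + 0) = -110*(-3) = 330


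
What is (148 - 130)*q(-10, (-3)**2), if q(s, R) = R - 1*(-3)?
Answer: 216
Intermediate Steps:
q(s, R) = 3 + R (q(s, R) = R + 3 = 3 + R)
(148 - 130)*q(-10, (-3)**2) = (148 - 130)*(3 + (-3)**2) = 18*(3 + 9) = 18*12 = 216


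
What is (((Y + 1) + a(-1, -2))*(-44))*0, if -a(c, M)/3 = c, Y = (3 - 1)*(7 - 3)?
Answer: 0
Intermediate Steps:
Y = 8 (Y = 2*4 = 8)
a(c, M) = -3*c
(((Y + 1) + a(-1, -2))*(-44))*0 = (((8 + 1) - 3*(-1))*(-44))*0 = ((9 + 3)*(-44))*0 = (12*(-44))*0 = -528*0 = 0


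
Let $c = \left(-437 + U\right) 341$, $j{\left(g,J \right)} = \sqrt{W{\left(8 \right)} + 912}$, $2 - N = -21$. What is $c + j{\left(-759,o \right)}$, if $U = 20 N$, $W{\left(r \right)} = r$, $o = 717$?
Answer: $7843 + 2 \sqrt{230} \approx 7873.3$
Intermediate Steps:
$N = 23$ ($N = 2 - -21 = 2 + 21 = 23$)
$U = 460$ ($U = 20 \cdot 23 = 460$)
$j{\left(g,J \right)} = 2 \sqrt{230}$ ($j{\left(g,J \right)} = \sqrt{8 + 912} = \sqrt{920} = 2 \sqrt{230}$)
$c = 7843$ ($c = \left(-437 + 460\right) 341 = 23 \cdot 341 = 7843$)
$c + j{\left(-759,o \right)} = 7843 + 2 \sqrt{230}$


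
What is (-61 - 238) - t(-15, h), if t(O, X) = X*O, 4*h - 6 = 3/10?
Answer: -2203/8 ≈ -275.38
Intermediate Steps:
h = 63/40 (h = 3/2 + (3/10)/4 = 3/2 + (3*(⅒))/4 = 3/2 + (¼)*(3/10) = 3/2 + 3/40 = 63/40 ≈ 1.5750)
t(O, X) = O*X
(-61 - 238) - t(-15, h) = (-61 - 238) - (-15)*63/40 = -299 - 1*(-189/8) = -299 + 189/8 = -2203/8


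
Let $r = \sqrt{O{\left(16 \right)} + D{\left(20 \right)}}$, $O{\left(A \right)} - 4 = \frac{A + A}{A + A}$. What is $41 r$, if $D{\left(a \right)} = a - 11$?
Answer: $41 \sqrt{14} \approx 153.41$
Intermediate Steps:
$D{\left(a \right)} = -11 + a$
$O{\left(A \right)} = 5$ ($O{\left(A \right)} = 4 + \frac{A + A}{A + A} = 4 + \frac{2 A}{2 A} = 4 + 2 A \frac{1}{2 A} = 4 + 1 = 5$)
$r = \sqrt{14}$ ($r = \sqrt{5 + \left(-11 + 20\right)} = \sqrt{5 + 9} = \sqrt{14} \approx 3.7417$)
$41 r = 41 \sqrt{14}$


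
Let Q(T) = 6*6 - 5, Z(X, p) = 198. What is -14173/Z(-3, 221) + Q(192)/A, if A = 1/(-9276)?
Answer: -56950261/198 ≈ -2.8763e+5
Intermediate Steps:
A = -1/9276 ≈ -0.00010781
Q(T) = 31 (Q(T) = 36 - 5 = 31)
-14173/Z(-3, 221) + Q(192)/A = -14173/198 + 31/(-1/9276) = -14173*1/198 + 31*(-9276) = -14173/198 - 287556 = -56950261/198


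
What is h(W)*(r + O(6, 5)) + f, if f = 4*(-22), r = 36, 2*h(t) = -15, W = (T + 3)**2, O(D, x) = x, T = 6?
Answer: -791/2 ≈ -395.50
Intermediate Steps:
W = 81 (W = (6 + 3)**2 = 9**2 = 81)
h(t) = -15/2 (h(t) = (1/2)*(-15) = -15/2)
f = -88
h(W)*(r + O(6, 5)) + f = -15*(36 + 5)/2 - 88 = -15/2*41 - 88 = -615/2 - 88 = -791/2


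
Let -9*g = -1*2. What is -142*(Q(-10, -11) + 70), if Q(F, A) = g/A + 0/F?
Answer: -983776/99 ≈ -9937.1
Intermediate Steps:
g = 2/9 (g = -(-1)*2/9 = -⅑*(-2) = 2/9 ≈ 0.22222)
Q(F, A) = 2/(9*A) (Q(F, A) = 2/(9*A) + 0/F = 2/(9*A) + 0 = 2/(9*A))
-142*(Q(-10, -11) + 70) = -142*((2/9)/(-11) + 70) = -142*((2/9)*(-1/11) + 70) = -142*(-2/99 + 70) = -142*6928/99 = -983776/99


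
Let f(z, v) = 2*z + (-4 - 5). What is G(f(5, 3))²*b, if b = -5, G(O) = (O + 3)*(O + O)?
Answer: -320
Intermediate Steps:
f(z, v) = -9 + 2*z (f(z, v) = 2*z - 9 = -9 + 2*z)
G(O) = 2*O*(3 + O) (G(O) = (3 + O)*(2*O) = 2*O*(3 + O))
G(f(5, 3))²*b = (2*(-9 + 2*5)*(3 + (-9 + 2*5)))²*(-5) = (2*(-9 + 10)*(3 + (-9 + 10)))²*(-5) = (2*1*(3 + 1))²*(-5) = (2*1*4)²*(-5) = 8²*(-5) = 64*(-5) = -320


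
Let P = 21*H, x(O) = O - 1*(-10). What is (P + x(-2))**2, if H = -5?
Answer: 9409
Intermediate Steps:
x(O) = 10 + O (x(O) = O + 10 = 10 + O)
P = -105 (P = 21*(-5) = -105)
(P + x(-2))**2 = (-105 + (10 - 2))**2 = (-105 + 8)**2 = (-97)**2 = 9409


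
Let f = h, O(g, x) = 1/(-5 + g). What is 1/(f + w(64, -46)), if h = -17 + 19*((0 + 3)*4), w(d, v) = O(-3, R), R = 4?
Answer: 8/1687 ≈ 0.0047421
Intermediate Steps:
w(d, v) = -1/8 (w(d, v) = 1/(-5 - 3) = 1/(-8) = -1/8)
h = 211 (h = -17 + 19*(3*4) = -17 + 19*12 = -17 + 228 = 211)
f = 211
1/(f + w(64, -46)) = 1/(211 - 1/8) = 1/(1687/8) = 8/1687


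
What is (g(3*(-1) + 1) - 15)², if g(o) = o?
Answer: 289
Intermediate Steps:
(g(3*(-1) + 1) - 15)² = ((3*(-1) + 1) - 15)² = ((-3 + 1) - 15)² = (-2 - 15)² = (-17)² = 289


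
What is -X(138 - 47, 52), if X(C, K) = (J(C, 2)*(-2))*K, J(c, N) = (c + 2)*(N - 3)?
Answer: -9672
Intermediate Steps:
J(c, N) = (-3 + N)*(2 + c) (J(c, N) = (2 + c)*(-3 + N) = (-3 + N)*(2 + c))
X(C, K) = K*(4 + 2*C) (X(C, K) = ((-6 - 3*C + 2*2 + 2*C)*(-2))*K = ((-6 - 3*C + 4 + 2*C)*(-2))*K = ((-2 - C)*(-2))*K = (4 + 2*C)*K = K*(4 + 2*C))
-X(138 - 47, 52) = -2*52*(2 + (138 - 47)) = -2*52*(2 + 91) = -2*52*93 = -1*9672 = -9672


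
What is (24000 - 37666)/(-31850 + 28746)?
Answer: 6833/1552 ≈ 4.4027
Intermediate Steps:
(24000 - 37666)/(-31850 + 28746) = -13666/(-3104) = -13666*(-1/3104) = 6833/1552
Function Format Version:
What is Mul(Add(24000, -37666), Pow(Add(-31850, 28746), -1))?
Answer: Rational(6833, 1552) ≈ 4.4027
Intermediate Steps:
Mul(Add(24000, -37666), Pow(Add(-31850, 28746), -1)) = Mul(-13666, Pow(-3104, -1)) = Mul(-13666, Rational(-1, 3104)) = Rational(6833, 1552)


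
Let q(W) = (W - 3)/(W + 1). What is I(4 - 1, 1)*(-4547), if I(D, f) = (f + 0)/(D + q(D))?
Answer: -4547/3 ≈ -1515.7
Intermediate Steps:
q(W) = (-3 + W)/(1 + W)
I(D, f) = f/(D + (-3 + D)/(1 + D)) (I(D, f) = (f + 0)/(D + (-3 + D)/(1 + D)) = f/(D + (-3 + D)/(1 + D)))
I(4 - 1, 1)*(-4547) = (1*(1 + (4 - 1))/(-3 + (4 - 1) + (4 - 1)*(1 + (4 - 1))))*(-4547) = (1*(1 + 3)/(-3 + 3 + 3*(1 + 3)))*(-4547) = (1*4/(-3 + 3 + 3*4))*(-4547) = (1*4/(-3 + 3 + 12))*(-4547) = (1*4/12)*(-4547) = (1*(1/12)*4)*(-4547) = (⅓)*(-4547) = -4547/3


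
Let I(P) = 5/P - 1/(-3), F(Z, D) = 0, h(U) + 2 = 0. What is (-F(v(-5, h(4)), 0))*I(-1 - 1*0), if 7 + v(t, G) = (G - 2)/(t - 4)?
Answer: 0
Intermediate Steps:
h(U) = -2 (h(U) = -2 + 0 = -2)
v(t, G) = -7 + (-2 + G)/(-4 + t) (v(t, G) = -7 + (G - 2)/(t - 4) = -7 + (-2 + G)/(-4 + t))
I(P) = ⅓ + 5/P (I(P) = 5/P - 1*(-⅓) = 5/P + ⅓ = ⅓ + 5/P)
(-F(v(-5, h(4)), 0))*I(-1 - 1*0) = (-1*0)*((15 + (-1 - 1*0))/(3*(-1 - 1*0))) = 0*((15 + (-1 + 0))/(3*(-1 + 0))) = 0*((⅓)*(15 - 1)/(-1)) = 0*((⅓)*(-1)*14) = 0*(-14/3) = 0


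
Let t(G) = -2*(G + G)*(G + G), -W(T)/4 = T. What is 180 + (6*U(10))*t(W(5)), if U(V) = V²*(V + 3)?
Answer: -24959820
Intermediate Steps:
W(T) = -4*T
U(V) = V²*(3 + V)
t(G) = -8*G² (t(G) = -2*2*G*2*G = -8*G²)
180 + (6*U(10))*t(W(5)) = 180 + (6*(10²*(3 + 10)))*(-8*(-4*5)²) = 180 + (6*(100*13))*(-8*(-20)²) = 180 + (6*1300)*(-8*400) = 180 + 7800*(-3200) = 180 - 24960000 = -24959820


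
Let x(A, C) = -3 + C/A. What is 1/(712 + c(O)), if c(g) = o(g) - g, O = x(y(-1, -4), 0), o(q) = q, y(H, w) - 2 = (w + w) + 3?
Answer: 1/712 ≈ 0.0014045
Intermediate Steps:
y(H, w) = 5 + 2*w (y(H, w) = 2 + ((w + w) + 3) = 2 + (2*w + 3) = 2 + (3 + 2*w) = 5 + 2*w)
O = -3 (O = -3 + 0/(5 + 2*(-4)) = -3 + 0/(5 - 8) = -3 + 0/(-3) = -3 + 0*(-⅓) = -3 + 0 = -3)
c(g) = 0 (c(g) = g - g = 0)
1/(712 + c(O)) = 1/(712 + 0) = 1/712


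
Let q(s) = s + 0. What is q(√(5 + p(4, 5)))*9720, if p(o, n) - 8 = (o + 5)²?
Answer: 9720*√94 ≈ 94239.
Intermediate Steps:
p(o, n) = 8 + (5 + o)² (p(o, n) = 8 + (o + 5)² = 8 + (5 + o)²)
q(s) = s
q(√(5 + p(4, 5)))*9720 = √(5 + (8 + (5 + 4)²))*9720 = √(5 + (8 + 9²))*9720 = √(5 + (8 + 81))*9720 = √(5 + 89)*9720 = √94*9720 = 9720*√94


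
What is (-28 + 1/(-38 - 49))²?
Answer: 5938969/7569 ≈ 784.64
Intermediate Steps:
(-28 + 1/(-38 - 49))² = (-28 + 1/(-87))² = (-28 - 1/87)² = (-2437/87)² = 5938969/7569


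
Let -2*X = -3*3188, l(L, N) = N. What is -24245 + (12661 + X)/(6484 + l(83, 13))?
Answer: -157502322/6497 ≈ -24242.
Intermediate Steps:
X = 4782 (X = -(-3)*3188/2 = -½*(-9564) = 4782)
-24245 + (12661 + X)/(6484 + l(83, 13)) = -24245 + (12661 + 4782)/(6484 + 13) = -24245 + 17443/6497 = -157502322/6497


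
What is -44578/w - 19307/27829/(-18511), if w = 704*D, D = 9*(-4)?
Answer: 11482258493195/6527887267968 ≈ 1.7590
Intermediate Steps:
D = -36
w = -25344 (w = 704*(-36) = -25344)
-44578/w - 19307/27829/(-18511) = -44578/(-25344) - 19307/27829/(-18511) = -44578*(-1/25344) - 19307*1/27829*(-1/18511) = 22289/12672 - 19307/27829*(-1/18511) = 22289/12672 + 19307/515142619 = 11482258493195/6527887267968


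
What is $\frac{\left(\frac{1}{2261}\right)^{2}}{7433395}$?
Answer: $\frac{1}{38000414680795} \approx 2.6316 \cdot 10^{-14}$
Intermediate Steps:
$\frac{\left(\frac{1}{2261}\right)^{2}}{7433395} = \left(\frac{1}{2261}\right)^{2} \cdot \frac{1}{7433395} = \frac{1}{5112121} \cdot \frac{1}{7433395} = \frac{1}{38000414680795}$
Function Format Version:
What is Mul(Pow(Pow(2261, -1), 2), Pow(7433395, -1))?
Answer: Rational(1, 38000414680795) ≈ 2.6316e-14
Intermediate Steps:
Mul(Pow(Pow(2261, -1), 2), Pow(7433395, -1)) = Mul(Pow(Rational(1, 2261), 2), Rational(1, 7433395)) = Mul(Rational(1, 5112121), Rational(1, 7433395)) = Rational(1, 38000414680795)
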